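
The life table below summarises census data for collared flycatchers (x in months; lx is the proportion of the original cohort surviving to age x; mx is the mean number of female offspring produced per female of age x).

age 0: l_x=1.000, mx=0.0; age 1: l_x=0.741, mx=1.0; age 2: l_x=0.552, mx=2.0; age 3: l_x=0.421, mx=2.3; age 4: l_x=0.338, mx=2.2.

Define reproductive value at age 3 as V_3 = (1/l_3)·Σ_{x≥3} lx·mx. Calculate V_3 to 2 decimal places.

4.07

lx·mx for x ≥ 3: 0.9683, 0.7436 → sum = 1.7119
V_3 = 1.7119 / l_3 = 1.7119 / 0.421 = 4.066271… → 4.07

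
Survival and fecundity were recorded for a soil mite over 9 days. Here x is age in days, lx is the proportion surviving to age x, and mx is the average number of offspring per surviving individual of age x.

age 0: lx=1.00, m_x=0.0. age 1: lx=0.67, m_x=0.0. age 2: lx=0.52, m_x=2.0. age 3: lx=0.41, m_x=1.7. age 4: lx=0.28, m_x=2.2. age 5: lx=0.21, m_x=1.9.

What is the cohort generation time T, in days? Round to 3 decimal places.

3.136

lx·mx: 0, 0, 1.04, 0.697, 0.616, 0.399 → R0 = 2.752
x·lx·mx: 0, 0, 2.08, 2.091, 2.464, 1.995 → Σ = 8.63
T = 8.63 / 2.752 = 3.135901… → 3.136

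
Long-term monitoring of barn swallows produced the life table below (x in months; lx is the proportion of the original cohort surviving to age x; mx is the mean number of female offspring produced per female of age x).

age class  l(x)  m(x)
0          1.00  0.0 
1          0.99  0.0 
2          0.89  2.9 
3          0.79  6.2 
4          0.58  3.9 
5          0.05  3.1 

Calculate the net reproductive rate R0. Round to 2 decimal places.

lx·mx by age: 0, 0, 2.581, 4.898, 2.262, 0.155
R0 = Σ lx·mx = 9.896 → 9.90

9.90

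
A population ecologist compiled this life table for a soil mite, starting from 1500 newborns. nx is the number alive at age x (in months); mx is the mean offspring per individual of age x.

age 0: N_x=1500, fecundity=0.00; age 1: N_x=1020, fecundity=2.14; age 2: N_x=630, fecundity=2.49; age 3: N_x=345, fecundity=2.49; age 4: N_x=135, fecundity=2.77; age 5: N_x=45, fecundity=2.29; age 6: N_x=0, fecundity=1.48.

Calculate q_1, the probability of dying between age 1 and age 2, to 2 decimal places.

0.38

lx = nx/n0 = nx/1500: 1, 0.68, 0.42, 0.23, 0.09, 0.03, 0
q_1 = (l_1 − l_2) / l_1 = (0.68 − 0.42) / 0.68
     = 0.26 / 0.68 = 0.382353… → 0.38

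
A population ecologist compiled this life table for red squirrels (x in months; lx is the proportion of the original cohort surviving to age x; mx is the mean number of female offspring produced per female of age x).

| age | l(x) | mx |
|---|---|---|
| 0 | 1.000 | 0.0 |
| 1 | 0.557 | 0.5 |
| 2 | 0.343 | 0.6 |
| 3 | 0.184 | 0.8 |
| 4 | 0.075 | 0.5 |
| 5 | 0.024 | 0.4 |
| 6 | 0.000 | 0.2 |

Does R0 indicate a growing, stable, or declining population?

declining

R0 = Σ lx·mx = 0 + 0.2785 + 0.2058 + 0.1472 + 0.0375 + 0.0096 + 0 = 0.6786
R0 < 1, so the population is declining.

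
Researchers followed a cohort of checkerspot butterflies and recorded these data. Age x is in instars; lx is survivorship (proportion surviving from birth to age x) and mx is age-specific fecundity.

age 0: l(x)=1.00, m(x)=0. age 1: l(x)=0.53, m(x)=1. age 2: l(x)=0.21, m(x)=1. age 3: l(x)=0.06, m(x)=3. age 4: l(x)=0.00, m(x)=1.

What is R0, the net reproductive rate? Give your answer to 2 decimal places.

lx·mx by age: 0, 0.53, 0.21, 0.18, 0
R0 = Σ lx·mx = 0.92 → 0.92

0.92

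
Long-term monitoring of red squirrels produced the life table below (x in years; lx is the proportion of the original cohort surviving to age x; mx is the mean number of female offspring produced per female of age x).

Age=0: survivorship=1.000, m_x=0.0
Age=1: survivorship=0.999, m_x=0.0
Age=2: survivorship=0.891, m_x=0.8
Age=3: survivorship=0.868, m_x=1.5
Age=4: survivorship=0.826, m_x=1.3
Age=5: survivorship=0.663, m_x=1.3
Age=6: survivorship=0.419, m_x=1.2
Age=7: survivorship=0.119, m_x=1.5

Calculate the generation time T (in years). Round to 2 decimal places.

lx·mx: 0, 0, 0.7128, 1.302, 1.0738, 0.8619, 0.5028, 0.1785 → R0 = 4.6318
x·lx·mx: 0, 0, 1.4256, 3.906, 4.2952, 4.3095, 3.0168, 1.2495 → Σ = 18.2026
T = 18.2026 / 4.6318 = 3.929919… → 3.93

3.93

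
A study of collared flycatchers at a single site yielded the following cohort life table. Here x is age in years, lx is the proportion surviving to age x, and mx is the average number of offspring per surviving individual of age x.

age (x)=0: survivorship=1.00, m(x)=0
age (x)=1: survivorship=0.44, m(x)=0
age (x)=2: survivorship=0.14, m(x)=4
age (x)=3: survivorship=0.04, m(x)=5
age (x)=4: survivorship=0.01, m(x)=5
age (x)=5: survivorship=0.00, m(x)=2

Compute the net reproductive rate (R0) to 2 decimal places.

lx·mx by age: 0, 0, 0.56, 0.2, 0.05, 0
R0 = Σ lx·mx = 0.81 → 0.81

0.81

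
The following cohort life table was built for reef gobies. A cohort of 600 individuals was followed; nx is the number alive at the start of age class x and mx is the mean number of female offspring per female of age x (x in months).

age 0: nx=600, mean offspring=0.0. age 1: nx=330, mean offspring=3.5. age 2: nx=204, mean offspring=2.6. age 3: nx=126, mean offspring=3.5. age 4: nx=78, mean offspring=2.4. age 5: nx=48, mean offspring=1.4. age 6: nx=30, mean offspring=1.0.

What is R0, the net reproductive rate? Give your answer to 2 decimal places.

4.02

lx = nx/n0 = nx/600: 1, 0.55, 0.34, 0.21, 0.13, 0.08, 0.05
lx·mx by age: 0, 1.925, 0.884, 0.735, 0.312, 0.112, 0.05
R0 = Σ lx·mx = 4.018 → 4.02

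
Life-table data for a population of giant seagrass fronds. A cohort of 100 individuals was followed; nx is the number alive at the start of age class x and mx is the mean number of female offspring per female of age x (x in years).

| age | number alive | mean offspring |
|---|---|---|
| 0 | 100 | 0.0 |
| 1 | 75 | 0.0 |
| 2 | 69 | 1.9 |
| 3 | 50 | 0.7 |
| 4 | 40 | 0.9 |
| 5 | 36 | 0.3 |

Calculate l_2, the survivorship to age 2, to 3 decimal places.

0.690

l_2 = n_2/n_0 = 69/100 = 0.69 → 0.690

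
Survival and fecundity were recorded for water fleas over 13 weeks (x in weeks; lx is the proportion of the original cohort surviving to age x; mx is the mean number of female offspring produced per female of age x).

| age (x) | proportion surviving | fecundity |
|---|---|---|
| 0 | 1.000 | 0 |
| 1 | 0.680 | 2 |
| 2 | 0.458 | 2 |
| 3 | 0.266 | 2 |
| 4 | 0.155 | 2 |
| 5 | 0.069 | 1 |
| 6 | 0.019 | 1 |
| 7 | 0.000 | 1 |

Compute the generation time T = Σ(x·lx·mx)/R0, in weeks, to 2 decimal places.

lx·mx: 0, 1.36, 0.916, 0.532, 0.31, 0.069, 0.019, 0 → R0 = 3.206
x·lx·mx: 0, 1.36, 1.832, 1.596, 1.24, 0.345, 0.114, 0 → Σ = 6.487
T = 6.487 / 3.206 = 2.023394… → 2.02

2.02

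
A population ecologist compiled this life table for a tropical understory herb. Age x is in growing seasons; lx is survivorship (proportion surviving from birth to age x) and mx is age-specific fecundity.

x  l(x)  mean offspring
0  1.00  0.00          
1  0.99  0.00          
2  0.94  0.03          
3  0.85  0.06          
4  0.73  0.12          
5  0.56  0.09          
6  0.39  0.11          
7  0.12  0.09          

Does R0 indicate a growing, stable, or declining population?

R0 = Σ lx·mx = 0 + 0 + 0.0282 + 0.051 + 0.0876 + 0.0504 + 0.0429 + 0.0108 = 0.2709
R0 < 1, so the population is declining.

declining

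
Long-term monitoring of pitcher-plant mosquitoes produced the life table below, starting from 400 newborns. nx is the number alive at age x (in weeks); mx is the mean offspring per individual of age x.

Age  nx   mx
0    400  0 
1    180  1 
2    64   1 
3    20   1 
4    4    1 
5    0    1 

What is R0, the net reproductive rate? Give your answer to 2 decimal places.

lx = nx/n0 = nx/400: 1, 0.45, 0.16, 0.05, 0.01, 0
lx·mx by age: 0, 0.45, 0.16, 0.05, 0.01, 0
R0 = Σ lx·mx = 0.67 → 0.67

0.67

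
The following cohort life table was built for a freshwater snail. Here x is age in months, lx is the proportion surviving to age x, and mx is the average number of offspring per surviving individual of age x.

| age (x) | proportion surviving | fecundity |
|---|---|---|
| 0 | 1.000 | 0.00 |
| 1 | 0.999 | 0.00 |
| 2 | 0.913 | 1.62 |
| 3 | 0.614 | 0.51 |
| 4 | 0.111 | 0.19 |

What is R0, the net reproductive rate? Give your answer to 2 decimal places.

1.81

lx·mx by age: 0, 0, 1.47906, 0.31314, 0.02109
R0 = Σ lx·mx = 1.81329 → 1.81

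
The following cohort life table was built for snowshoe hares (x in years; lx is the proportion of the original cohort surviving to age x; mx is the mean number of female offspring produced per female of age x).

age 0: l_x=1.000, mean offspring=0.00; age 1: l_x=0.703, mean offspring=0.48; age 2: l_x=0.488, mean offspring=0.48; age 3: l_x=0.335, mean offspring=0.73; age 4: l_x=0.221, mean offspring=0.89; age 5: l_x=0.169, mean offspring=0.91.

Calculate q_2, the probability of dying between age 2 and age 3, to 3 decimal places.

0.314

q_2 = (l_2 − l_3) / l_2 = (0.488 − 0.335) / 0.488
     = 0.153 / 0.488 = 0.313525… → 0.314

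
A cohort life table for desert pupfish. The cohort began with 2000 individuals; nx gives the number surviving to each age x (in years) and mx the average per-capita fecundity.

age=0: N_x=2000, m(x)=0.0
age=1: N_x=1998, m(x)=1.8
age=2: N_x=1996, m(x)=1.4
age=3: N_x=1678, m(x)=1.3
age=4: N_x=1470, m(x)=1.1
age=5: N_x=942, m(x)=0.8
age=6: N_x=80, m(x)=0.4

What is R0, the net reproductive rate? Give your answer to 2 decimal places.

5.49

lx = nx/n0 = nx/2000: 1, 0.999, 0.998, 0.839, 0.735, 0.471, 0.04
lx·mx by age: 0, 1.7982, 1.3972, 1.0907, 0.8085, 0.3768, 0.016
R0 = Σ lx·mx = 5.4874 → 5.49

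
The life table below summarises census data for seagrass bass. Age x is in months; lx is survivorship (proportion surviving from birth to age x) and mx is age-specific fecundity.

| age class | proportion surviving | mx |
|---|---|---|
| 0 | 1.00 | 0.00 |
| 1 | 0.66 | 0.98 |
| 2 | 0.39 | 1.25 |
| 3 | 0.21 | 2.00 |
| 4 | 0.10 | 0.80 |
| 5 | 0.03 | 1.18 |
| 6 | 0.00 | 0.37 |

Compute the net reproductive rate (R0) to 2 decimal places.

lx·mx by age: 0, 0.6468, 0.4875, 0.42, 0.08, 0.0354, 0
R0 = Σ lx·mx = 1.6697 → 1.67

1.67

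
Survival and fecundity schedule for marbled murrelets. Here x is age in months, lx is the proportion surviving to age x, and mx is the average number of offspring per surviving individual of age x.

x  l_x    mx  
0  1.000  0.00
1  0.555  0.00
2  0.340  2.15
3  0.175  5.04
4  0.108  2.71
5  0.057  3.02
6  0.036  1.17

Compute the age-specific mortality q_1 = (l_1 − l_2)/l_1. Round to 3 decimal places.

q_1 = (l_1 − l_2) / l_1 = (0.555 − 0.34) / 0.555
     = 0.215 / 0.555 = 0.387387… → 0.387

0.387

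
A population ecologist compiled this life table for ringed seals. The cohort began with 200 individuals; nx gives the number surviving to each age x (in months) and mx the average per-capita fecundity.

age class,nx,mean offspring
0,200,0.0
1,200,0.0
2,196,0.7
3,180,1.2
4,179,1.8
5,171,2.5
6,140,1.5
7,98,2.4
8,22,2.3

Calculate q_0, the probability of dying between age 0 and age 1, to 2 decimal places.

lx = nx/n0 = nx/200: 1, 1, 0.98, 0.9, 0.895, 0.855, 0.7, 0.49, 0.11
q_0 = (l_0 − l_1) / l_0 = (1 − 1) / 1
     = 0 / 1 = 0 → 0.00

0.00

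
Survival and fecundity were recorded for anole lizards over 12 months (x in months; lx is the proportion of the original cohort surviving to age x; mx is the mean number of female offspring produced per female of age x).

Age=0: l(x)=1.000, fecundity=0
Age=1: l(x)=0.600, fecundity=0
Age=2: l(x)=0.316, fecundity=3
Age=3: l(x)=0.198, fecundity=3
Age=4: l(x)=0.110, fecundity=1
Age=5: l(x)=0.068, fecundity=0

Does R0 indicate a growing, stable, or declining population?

R0 = Σ lx·mx = 0 + 0 + 0.948 + 0.594 + 0.11 + 0 = 1.652
R0 > 1, so the population is growing.

growing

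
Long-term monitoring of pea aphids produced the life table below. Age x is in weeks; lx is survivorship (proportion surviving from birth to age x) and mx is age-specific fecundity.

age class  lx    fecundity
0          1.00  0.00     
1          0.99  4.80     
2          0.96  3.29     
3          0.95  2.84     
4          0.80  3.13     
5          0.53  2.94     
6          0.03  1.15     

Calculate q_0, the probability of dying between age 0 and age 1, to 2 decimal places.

0.01

q_0 = (l_0 − l_1) / l_0 = (1 − 0.99) / 1
     = 0.01 / 1 = 0.01 → 0.01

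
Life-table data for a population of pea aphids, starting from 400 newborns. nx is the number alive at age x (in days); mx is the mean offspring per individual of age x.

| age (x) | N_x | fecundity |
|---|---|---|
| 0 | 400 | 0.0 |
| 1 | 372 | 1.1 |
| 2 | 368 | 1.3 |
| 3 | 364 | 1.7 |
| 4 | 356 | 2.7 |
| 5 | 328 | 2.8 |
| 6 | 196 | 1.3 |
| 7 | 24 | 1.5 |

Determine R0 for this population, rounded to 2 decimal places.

9.19

lx = nx/n0 = nx/400: 1, 0.93, 0.92, 0.91, 0.89, 0.82, 0.49, 0.06
lx·mx by age: 0, 1.023, 1.196, 1.547, 2.403, 2.296, 0.637, 0.09
R0 = Σ lx·mx = 9.192 → 9.19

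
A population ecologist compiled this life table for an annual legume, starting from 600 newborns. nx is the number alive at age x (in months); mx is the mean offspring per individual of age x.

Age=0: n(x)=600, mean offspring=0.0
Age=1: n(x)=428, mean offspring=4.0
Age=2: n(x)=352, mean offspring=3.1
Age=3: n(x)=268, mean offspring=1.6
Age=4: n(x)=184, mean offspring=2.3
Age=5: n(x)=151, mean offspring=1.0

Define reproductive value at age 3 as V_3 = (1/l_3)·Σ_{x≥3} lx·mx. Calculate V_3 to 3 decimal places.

lx = nx/n0 = nx/600: 1, 0.71333…, 0.58667…, 0.44667…, 0.30667…, 0.25167…
lx·mx for x ≥ 3: 0.714667…, 0.705333…, 0.251667… → sum = 1.671667…
V_3 = 1.671667… / l_3 = 1.671667… / 0.446667… = 3.742537… → 3.743

3.743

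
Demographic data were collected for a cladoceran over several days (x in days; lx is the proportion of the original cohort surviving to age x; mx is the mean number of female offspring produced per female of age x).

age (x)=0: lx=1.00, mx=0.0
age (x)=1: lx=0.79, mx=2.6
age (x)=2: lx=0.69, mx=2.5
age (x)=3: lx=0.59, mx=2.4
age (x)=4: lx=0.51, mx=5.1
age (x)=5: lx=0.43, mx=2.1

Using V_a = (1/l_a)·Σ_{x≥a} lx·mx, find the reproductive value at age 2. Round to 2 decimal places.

lx·mx for x ≥ 2: 1.725, 1.416, 2.601, 0.903 → sum = 6.645
V_2 = 6.645 / l_2 = 6.645 / 0.69 = 9.630435… → 9.63

9.63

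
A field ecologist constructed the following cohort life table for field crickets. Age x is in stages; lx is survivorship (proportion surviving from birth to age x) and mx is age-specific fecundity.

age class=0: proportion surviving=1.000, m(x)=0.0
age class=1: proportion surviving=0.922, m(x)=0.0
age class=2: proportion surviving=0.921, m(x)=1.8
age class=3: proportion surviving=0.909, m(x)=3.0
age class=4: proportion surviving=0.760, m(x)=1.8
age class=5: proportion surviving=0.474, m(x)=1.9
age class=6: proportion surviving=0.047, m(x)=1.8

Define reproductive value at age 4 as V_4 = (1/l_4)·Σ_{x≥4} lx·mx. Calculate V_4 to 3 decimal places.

lx·mx for x ≥ 4: 1.368, 0.9006, 0.0846 → sum = 2.3532
V_4 = 2.3532 / l_4 = 2.3532 / 0.76 = 3.096316… → 3.096

3.096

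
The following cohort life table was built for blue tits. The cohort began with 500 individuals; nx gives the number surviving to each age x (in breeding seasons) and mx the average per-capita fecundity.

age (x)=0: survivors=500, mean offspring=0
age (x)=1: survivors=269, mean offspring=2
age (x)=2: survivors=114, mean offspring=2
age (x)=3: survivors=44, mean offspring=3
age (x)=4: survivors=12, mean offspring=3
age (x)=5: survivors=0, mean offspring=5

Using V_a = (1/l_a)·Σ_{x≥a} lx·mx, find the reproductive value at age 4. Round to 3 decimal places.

3.000

lx = nx/n0 = nx/500: 1, 0.538, 0.228, 0.088, 0.024, 0
lx·mx for x ≥ 4: 0.072, 0 → sum = 0.072
V_4 = 0.072 / l_4 = 0.072 / 0.024 = 3 → 3.000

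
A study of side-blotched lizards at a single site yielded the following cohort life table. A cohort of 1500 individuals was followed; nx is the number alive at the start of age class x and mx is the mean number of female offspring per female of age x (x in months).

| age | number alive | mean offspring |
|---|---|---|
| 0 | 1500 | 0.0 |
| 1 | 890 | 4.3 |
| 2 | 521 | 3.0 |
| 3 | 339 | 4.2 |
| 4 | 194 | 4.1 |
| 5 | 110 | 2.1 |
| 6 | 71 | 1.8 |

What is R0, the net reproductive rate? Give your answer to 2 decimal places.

lx = nx/n0 = nx/1500: 1, 0.59333…, 0.34733…, 0.226, 0.12933…, 0.07333…, 0.04733…
lx·mx by age: 0, 2.551333…, 1.042…, 0.9492, 0.530267…, 0.154…, 0.0852…
R0 = Σ lx·mx = 5.312… → 5.31

5.31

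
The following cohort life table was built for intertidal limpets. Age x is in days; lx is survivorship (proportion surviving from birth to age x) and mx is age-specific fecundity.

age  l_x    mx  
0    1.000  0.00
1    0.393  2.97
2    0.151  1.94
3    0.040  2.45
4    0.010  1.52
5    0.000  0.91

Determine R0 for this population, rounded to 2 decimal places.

lx·mx by age: 0, 1.16721, 0.29294, 0.098, 0.0152, 0
R0 = Σ lx·mx = 1.57335 → 1.57

1.57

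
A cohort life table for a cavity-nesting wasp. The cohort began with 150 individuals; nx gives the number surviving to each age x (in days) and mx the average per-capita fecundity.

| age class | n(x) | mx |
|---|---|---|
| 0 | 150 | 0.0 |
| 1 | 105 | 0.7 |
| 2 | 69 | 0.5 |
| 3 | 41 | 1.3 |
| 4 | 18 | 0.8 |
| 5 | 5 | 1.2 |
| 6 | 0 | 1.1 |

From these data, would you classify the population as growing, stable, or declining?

growing

lx = nx/n0 = nx/150: 1, 0.7, 0.46, 0.27333…, 0.12, 0.03333…, 0
R0 = Σ lx·mx = 0 + 0.49 + 0.23 + 0.355333… + 0.096 + 0.04… + 0 = 1.211333…
R0 > 1, so the population is growing.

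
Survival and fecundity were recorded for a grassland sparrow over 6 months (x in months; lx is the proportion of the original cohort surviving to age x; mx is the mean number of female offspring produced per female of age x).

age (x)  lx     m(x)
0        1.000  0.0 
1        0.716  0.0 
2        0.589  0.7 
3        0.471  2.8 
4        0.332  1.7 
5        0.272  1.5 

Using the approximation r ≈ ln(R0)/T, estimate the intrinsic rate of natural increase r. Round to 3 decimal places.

R0 = Σ lx·mx = 0 + 0 + 0.4123 + 1.3188 + 0.5644 + 0.408 = 2.7035
Σ x·lx·mx = 9.0786; T = 9.0786/2.7035 = 3.35809…
r ≈ ln(R0)/T = ln(2.7035)/3.35809… = 0.29616… → 0.296

0.296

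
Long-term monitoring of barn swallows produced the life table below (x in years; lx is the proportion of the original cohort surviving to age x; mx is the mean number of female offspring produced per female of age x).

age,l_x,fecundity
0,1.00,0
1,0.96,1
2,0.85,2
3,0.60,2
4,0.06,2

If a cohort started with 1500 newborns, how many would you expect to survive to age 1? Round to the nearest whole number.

Expected survivors = N0 · l_1 = 1500 × 0.96 = 1440 → 1440

1440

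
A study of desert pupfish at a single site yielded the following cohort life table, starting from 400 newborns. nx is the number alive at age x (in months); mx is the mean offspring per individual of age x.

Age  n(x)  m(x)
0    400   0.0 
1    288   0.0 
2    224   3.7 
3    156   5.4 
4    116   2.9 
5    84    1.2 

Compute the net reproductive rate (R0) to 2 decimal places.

lx = nx/n0 = nx/400: 1, 0.72, 0.56, 0.39, 0.29, 0.21
lx·mx by age: 0, 0, 2.072, 2.106, 0.841, 0.252
R0 = Σ lx·mx = 5.271 → 5.27

5.27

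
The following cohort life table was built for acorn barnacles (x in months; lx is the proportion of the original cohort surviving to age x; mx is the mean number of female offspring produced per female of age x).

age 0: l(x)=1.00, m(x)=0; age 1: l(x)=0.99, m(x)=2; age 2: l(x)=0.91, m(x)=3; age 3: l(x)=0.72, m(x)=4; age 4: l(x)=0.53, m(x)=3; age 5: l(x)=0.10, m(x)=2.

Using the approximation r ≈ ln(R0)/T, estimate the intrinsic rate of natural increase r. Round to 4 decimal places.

0.8958

R0 = Σ lx·mx = 0 + 1.98 + 2.73 + 2.88 + 1.59 + 0.2 = 9.38
Σ x·lx·mx = 23.44; T = 23.44/9.38 = 2.49893…
r ≈ ln(R0)/T = ln(9.38)/2.49893… = 0.895814… → 0.8958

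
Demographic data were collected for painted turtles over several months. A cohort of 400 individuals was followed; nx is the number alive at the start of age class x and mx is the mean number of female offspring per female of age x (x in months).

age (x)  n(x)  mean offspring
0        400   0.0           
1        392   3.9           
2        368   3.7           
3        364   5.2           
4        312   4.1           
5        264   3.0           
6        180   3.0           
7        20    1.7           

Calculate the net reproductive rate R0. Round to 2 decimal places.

18.57

lx = nx/n0 = nx/400: 1, 0.98, 0.92, 0.91, 0.78, 0.66, 0.45, 0.05
lx·mx by age: 0, 3.822, 3.404, 4.732, 3.198, 1.98, 1.35, 0.085
R0 = Σ lx·mx = 18.571 → 18.57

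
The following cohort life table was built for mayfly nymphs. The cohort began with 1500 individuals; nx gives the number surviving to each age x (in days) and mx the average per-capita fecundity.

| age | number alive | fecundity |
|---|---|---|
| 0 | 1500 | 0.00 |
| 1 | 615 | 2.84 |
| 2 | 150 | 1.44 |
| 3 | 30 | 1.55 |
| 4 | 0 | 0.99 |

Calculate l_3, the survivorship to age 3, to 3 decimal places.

l_3 = n_3/n_0 = 30/1500 = 0.02 → 0.020

0.020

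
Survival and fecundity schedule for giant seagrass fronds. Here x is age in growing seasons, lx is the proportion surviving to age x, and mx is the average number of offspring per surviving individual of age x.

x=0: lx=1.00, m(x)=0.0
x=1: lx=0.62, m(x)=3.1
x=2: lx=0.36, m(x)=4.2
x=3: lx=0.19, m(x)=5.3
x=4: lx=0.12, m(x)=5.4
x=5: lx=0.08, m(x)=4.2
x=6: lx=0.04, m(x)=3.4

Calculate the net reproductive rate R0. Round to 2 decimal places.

5.56

lx·mx by age: 0, 1.922, 1.512, 1.007, 0.648, 0.336, 0.136
R0 = Σ lx·mx = 5.561 → 5.56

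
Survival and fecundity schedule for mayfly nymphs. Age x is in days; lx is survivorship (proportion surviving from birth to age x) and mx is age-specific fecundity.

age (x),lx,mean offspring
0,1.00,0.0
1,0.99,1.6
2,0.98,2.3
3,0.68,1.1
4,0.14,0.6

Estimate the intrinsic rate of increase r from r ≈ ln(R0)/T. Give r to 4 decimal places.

R0 = Σ lx·mx = 0 + 1.584 + 2.254 + 0.748 + 0.084 = 4.67
Σ x·lx·mx = 8.672; T = 8.672/4.67 = 1.85696…
r ≈ ln(R0)/T = ln(4.67)/1.85696… = 0.829937… → 0.8299

0.8299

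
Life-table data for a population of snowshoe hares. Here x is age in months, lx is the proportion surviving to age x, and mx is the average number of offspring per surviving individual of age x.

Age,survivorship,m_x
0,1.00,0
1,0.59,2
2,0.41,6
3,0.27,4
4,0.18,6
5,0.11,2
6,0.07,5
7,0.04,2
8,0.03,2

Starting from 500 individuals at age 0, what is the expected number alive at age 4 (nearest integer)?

90

Expected survivors = N0 · l_4 = 500 × 0.18 = 90 → 90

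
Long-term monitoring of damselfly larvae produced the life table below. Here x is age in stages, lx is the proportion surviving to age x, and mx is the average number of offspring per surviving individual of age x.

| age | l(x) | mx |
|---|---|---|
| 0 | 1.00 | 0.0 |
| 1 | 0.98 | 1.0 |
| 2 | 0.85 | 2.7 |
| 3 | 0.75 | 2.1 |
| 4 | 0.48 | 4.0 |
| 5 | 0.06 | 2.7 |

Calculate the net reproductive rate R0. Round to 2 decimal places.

lx·mx by age: 0, 0.98, 2.295, 1.575, 1.92, 0.162
R0 = Σ lx·mx = 6.932 → 6.93

6.93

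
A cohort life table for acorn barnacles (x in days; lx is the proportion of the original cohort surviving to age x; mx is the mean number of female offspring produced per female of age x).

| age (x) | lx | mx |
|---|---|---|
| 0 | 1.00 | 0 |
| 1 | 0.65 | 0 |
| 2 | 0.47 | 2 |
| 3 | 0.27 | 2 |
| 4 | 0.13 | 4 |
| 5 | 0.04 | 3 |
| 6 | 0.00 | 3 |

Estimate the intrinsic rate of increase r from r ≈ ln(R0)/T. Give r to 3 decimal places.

R0 = Σ lx·mx = 0 + 0 + 0.94 + 0.54 + 0.52 + 0.12 + 0 = 2.12
Σ x·lx·mx = 6.18; T = 6.18/2.12 = 2.91509…
r ≈ ln(R0)/T = ln(2.12)/2.91509… = 0.25777… → 0.258

0.258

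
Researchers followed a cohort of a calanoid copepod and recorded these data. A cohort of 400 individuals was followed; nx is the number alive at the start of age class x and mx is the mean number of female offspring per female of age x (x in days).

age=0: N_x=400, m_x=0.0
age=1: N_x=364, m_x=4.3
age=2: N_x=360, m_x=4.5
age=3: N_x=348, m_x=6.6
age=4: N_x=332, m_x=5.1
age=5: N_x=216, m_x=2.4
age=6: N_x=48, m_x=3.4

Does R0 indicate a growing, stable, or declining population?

lx = nx/n0 = nx/400: 1, 0.91, 0.9, 0.87, 0.83, 0.54, 0.12
R0 = Σ lx·mx = 0 + 3.913 + 4.05 + 5.742 + 4.233 + 1.296 + 0.408 = 19.642
R0 > 1, so the population is growing.

growing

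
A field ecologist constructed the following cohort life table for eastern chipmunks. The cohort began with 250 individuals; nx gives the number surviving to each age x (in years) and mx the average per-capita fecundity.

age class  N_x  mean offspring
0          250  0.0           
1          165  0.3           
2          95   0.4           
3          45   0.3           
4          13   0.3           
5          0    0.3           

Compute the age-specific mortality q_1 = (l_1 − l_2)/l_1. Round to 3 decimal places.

0.424

lx = nx/n0 = nx/250: 1, 0.66, 0.38, 0.18, 0.052, 0
q_1 = (l_1 − l_2) / l_1 = (0.66 − 0.38) / 0.66
     = 0.28 / 0.66 = 0.424242… → 0.424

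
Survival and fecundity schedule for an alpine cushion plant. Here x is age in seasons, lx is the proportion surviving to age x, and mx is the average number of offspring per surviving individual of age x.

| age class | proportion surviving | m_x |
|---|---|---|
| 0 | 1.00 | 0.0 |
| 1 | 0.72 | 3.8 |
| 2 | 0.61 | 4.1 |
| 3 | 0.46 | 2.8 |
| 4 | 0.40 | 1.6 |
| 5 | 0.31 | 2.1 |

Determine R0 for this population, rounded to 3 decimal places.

lx·mx by age: 0, 2.736, 2.501, 1.288, 0.64, 0.651
R0 = Σ lx·mx = 7.816 → 7.816

7.816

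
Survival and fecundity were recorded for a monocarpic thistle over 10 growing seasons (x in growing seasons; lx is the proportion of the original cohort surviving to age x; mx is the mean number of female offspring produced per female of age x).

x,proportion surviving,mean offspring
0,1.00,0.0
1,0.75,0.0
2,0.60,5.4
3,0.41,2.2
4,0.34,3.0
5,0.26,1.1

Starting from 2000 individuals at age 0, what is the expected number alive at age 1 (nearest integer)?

Expected survivors = N0 · l_1 = 2000 × 0.75 = 1500 → 1500

1500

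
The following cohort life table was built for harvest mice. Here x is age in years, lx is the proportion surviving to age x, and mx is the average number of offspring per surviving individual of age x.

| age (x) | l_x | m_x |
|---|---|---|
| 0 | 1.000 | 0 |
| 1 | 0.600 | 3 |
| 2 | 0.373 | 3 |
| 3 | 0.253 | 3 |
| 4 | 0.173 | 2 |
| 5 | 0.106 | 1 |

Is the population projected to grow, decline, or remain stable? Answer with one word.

growing

R0 = Σ lx·mx = 0 + 1.8 + 1.119 + 0.759 + 0.346 + 0.106 = 4.13
R0 > 1, so the population is growing.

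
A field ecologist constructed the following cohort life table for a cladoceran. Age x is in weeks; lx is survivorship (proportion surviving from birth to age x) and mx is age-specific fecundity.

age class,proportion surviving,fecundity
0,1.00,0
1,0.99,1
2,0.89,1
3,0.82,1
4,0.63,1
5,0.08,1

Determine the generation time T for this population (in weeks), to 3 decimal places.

2.390

lx·mx: 0, 0.99, 0.89, 0.82, 0.63, 0.08 → R0 = 3.41
x·lx·mx: 0, 0.99, 1.78, 2.46, 2.52, 0.4 → Σ = 8.15
T = 8.15 / 3.41 = 2.390029… → 2.390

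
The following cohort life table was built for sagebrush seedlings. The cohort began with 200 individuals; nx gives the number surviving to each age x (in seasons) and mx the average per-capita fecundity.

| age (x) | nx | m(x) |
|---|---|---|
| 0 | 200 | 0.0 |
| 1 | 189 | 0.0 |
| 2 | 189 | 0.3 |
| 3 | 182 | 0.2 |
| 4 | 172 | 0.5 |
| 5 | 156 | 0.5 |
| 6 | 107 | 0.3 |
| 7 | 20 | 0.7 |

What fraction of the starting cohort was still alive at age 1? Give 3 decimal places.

0.945

l_1 = n_1/n_0 = 189/200 = 0.945 → 0.945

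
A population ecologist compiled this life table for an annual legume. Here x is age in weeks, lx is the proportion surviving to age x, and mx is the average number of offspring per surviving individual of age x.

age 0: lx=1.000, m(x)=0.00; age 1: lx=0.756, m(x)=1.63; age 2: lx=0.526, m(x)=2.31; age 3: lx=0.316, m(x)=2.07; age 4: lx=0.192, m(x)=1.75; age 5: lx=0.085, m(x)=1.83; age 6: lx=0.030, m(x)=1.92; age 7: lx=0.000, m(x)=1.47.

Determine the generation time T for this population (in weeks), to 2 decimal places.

2.22

lx·mx: 0, 1.23228, 1.21506, 0.65412, 0.336, 0.15555, 0.0576, 0 → R0 = 3.65061
x·lx·mx: 0, 1.23228, 2.43012, 1.96236, 1.344, 0.77775, 0.3456, 0 → Σ = 8.09211
T = 8.09211 / 3.65061 = 2.216646… → 2.22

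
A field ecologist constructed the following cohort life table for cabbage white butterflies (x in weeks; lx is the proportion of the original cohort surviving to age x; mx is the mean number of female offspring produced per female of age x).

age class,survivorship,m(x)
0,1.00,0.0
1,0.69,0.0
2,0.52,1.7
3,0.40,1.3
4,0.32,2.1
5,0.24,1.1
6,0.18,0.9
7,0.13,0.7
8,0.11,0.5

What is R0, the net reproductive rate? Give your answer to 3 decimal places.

2.648

lx·mx by age: 0, 0, 0.884, 0.52, 0.672, 0.264, 0.162, 0.091, 0.055
R0 = Σ lx·mx = 2.648 → 2.648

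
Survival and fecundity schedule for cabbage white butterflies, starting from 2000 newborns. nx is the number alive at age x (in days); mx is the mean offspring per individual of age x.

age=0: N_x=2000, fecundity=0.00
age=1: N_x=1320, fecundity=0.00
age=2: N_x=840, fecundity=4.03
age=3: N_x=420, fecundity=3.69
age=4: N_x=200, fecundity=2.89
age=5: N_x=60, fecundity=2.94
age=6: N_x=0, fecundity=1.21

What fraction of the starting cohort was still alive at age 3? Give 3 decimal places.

l_3 = n_3/n_0 = 420/2000 = 0.21 → 0.210

0.210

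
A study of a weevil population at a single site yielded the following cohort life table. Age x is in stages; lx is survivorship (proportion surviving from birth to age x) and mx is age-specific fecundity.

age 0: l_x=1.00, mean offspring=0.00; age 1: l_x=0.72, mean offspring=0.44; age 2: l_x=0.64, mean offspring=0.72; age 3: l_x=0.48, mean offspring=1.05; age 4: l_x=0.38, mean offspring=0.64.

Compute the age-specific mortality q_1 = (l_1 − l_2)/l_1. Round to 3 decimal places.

0.111

q_1 = (l_1 − l_2) / l_1 = (0.72 − 0.64) / 0.72
     = 0.08 / 0.72 = 0.111111… → 0.111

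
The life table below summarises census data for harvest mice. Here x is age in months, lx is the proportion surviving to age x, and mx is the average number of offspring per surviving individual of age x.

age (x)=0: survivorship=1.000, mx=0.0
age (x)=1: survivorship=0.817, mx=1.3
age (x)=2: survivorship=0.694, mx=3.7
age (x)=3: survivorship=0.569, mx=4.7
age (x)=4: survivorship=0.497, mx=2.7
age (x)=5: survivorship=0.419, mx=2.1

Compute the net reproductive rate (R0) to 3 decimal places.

8.526

lx·mx by age: 0, 1.0621, 2.5678, 2.6743, 1.3419, 0.8799
R0 = Σ lx·mx = 8.526 → 8.526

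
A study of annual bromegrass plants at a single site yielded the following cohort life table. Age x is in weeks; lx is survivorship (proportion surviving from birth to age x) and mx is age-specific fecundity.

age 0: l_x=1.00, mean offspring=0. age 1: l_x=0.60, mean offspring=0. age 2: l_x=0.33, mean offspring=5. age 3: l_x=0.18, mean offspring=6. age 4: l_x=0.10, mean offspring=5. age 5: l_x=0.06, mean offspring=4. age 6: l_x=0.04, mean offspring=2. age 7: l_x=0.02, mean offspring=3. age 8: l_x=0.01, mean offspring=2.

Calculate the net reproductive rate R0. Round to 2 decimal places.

lx·mx by age: 0, 0, 1.65, 1.08, 0.5, 0.24, 0.08, 0.06, 0.02
R0 = Σ lx·mx = 3.63 → 3.63

3.63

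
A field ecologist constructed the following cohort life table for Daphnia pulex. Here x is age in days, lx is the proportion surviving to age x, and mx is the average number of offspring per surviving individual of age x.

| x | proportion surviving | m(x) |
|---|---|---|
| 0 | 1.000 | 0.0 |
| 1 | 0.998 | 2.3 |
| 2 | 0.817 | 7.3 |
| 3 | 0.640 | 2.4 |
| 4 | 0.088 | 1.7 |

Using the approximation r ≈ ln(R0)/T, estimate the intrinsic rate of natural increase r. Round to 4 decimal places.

R0 = Σ lx·mx = 0 + 2.2954 + 5.9641 + 1.536 + 0.1496 = 9.9451
Σ x·lx·mx = 19.43; T = 19.43/9.9451 = 1.95373…
r ≈ ln(R0)/T = ln(9.9451)/1.95373… = 1.175743… → 1.1757

1.1757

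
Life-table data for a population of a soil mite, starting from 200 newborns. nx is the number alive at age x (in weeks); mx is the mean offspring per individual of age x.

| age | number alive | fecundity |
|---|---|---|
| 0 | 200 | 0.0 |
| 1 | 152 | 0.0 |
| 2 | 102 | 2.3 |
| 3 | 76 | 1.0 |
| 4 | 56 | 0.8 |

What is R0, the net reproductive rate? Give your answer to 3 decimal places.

1.777

lx = nx/n0 = nx/200: 1, 0.76, 0.51, 0.38, 0.28
lx·mx by age: 0, 0, 1.173, 0.38, 0.224
R0 = Σ lx·mx = 1.777 → 1.777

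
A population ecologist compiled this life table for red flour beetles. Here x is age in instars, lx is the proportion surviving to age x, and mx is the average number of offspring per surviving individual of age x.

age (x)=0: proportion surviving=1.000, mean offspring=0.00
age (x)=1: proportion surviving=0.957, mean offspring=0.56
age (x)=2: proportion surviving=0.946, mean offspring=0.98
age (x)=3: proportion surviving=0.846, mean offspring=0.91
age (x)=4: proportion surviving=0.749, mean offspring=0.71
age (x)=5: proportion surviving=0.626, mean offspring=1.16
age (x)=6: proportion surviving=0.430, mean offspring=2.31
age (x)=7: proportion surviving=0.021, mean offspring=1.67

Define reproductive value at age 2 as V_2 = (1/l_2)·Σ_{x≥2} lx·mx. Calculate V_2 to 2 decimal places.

4.21

lx·mx for x ≥ 2: 0.92708, 0.76986, 0.53179, 0.72616, 0.9933, 0.03507 → sum = 3.98326
V_2 = 3.98326 / l_2 = 3.98326 / 0.946 = 4.210634… → 4.21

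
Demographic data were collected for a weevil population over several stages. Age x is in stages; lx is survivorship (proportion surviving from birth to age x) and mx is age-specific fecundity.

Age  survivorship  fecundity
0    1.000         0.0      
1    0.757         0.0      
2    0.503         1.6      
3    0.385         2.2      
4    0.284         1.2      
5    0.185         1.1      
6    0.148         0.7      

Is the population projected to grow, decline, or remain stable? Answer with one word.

R0 = Σ lx·mx = 0 + 0 + 0.8048 + 0.847 + 0.3408 + 0.2035 + 0.1036 = 2.2997
R0 > 1, so the population is growing.

growing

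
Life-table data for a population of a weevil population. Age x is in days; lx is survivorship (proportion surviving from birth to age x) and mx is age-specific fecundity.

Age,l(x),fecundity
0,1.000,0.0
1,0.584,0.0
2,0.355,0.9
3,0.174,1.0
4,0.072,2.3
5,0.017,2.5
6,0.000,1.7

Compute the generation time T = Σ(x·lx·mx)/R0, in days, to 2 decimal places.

lx·mx: 0, 0, 0.3195, 0.174, 0.1656, 0.0425, 0 → R0 = 0.7016
x·lx·mx: 0, 0, 0.639, 0.522, 0.6624, 0.2125, 0 → Σ = 2.0359
T = 2.0359 / 0.7016 = 2.901796… → 2.90

2.90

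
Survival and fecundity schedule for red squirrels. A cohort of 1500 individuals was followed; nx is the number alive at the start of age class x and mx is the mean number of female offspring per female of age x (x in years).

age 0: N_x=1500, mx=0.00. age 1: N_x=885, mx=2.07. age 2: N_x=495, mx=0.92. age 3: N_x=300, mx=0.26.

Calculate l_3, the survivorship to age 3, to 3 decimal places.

0.200

l_3 = n_3/n_0 = 300/1500 = 0.2 → 0.200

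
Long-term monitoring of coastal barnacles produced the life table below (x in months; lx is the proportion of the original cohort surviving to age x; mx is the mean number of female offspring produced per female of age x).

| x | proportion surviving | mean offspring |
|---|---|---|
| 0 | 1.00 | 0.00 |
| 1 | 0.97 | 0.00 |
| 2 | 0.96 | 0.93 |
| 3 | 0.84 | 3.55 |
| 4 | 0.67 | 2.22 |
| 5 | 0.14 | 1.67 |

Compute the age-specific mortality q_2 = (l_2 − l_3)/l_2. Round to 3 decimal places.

q_2 = (l_2 − l_3) / l_2 = (0.96 − 0.84) / 0.96
     = 0.12 / 0.96 = 0.125 → 0.125

0.125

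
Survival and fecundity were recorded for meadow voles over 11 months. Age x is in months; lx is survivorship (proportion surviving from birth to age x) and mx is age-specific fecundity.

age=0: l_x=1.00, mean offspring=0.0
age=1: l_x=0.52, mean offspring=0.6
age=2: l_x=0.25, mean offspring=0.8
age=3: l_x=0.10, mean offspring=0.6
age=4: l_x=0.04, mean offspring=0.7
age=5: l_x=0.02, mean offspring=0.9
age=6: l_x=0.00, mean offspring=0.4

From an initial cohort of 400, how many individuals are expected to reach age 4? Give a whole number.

16

Expected survivors = N0 · l_4 = 400 × 0.04 = 16 → 16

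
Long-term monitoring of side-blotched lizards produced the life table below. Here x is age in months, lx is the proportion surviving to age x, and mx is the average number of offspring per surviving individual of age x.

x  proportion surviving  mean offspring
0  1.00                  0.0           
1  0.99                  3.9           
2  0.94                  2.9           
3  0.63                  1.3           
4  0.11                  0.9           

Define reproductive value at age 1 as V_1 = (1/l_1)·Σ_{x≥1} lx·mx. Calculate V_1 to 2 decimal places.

7.58

lx·mx for x ≥ 1: 3.861, 2.726, 0.819, 0.099 → sum = 7.505
V_1 = 7.505 / l_1 = 7.505 / 0.99 = 7.580808… → 7.58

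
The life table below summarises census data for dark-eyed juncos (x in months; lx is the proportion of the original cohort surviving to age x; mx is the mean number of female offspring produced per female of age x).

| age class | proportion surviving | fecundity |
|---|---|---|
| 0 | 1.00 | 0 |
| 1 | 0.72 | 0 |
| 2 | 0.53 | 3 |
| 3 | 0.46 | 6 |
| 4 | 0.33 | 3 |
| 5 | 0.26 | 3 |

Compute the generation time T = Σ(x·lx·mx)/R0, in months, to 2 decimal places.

lx·mx: 0, 0, 1.59, 2.76, 0.99, 0.78 → R0 = 6.12
x·lx·mx: 0, 0, 3.18, 8.28, 3.96, 3.9 → Σ = 19.32
T = 19.32 / 6.12 = 3.156863… → 3.16

3.16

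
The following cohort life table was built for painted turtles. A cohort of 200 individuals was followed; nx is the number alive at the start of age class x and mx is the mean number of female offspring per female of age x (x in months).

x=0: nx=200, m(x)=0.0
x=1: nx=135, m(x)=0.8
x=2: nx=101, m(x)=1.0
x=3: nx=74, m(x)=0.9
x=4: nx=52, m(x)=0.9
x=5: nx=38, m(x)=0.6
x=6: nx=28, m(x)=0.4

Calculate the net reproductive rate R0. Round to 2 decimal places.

lx = nx/n0 = nx/200: 1, 0.675, 0.505, 0.37, 0.26, 0.19, 0.14
lx·mx by age: 0, 0.54, 0.505, 0.333, 0.234, 0.114, 0.056
R0 = Σ lx·mx = 1.782 → 1.78

1.78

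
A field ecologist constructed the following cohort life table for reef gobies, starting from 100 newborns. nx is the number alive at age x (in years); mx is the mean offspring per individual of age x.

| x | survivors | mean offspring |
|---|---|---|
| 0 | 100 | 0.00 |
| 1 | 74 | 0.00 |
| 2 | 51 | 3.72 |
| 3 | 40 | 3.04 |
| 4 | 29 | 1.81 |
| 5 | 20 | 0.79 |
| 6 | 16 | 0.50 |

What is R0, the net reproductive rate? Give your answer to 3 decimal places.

lx = nx/n0 = nx/100: 1, 0.74, 0.51, 0.4, 0.29, 0.2, 0.16
lx·mx by age: 0, 0, 1.8972, 1.216, 0.5249, 0.158, 0.08
R0 = Σ lx·mx = 3.8761 → 3.876

3.876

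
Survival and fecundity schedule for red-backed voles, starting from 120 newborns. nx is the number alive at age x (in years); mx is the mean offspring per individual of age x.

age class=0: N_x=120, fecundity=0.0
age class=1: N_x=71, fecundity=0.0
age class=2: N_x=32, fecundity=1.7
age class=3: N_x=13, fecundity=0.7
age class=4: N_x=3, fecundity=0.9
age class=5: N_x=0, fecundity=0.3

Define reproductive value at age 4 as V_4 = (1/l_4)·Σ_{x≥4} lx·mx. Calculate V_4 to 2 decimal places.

lx = nx/n0 = nx/120: 1, 0.59167…, 0.26667…, 0.10833…, 0.025, 0
lx·mx for x ≥ 4: 0.0225, 0 → sum = 0.0225
V_4 = 0.0225 / l_4 = 0.0225 / 0.025 = 0.9 → 0.90

0.90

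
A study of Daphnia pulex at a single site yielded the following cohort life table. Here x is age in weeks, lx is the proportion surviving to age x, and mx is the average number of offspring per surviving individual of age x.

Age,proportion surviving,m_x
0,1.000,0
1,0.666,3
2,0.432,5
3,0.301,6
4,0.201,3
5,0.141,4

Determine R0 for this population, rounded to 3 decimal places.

lx·mx by age: 0, 1.998, 2.16, 1.806, 0.603, 0.564
R0 = Σ lx·mx = 7.131 → 7.131

7.131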